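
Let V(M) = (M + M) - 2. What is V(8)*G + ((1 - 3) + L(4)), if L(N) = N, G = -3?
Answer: -40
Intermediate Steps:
V(M) = -2 + 2*M (V(M) = 2*M - 2 = -2 + 2*M)
V(8)*G + ((1 - 3) + L(4)) = (-2 + 2*8)*(-3) + ((1 - 3) + 4) = (-2 + 16)*(-3) + (-2 + 4) = 14*(-3) + 2 = -42 + 2 = -40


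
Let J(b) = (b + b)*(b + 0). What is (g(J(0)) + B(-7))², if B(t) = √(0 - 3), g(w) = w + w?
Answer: -3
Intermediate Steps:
J(b) = 2*b² (J(b) = (2*b)*b = 2*b²)
g(w) = 2*w
B(t) = I*√3 (B(t) = √(-3) = I*√3)
(g(J(0)) + B(-7))² = (2*(2*0²) + I*√3)² = (2*(2*0) + I*√3)² = (2*0 + I*√3)² = (0 + I*√3)² = (I*√3)² = -3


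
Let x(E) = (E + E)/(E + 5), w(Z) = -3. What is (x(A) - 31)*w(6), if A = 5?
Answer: 90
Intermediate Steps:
x(E) = 2*E/(5 + E) (x(E) = (2*E)/(5 + E) = 2*E/(5 + E))
(x(A) - 31)*w(6) = (2*5/(5 + 5) - 31)*(-3) = (2*5/10 - 31)*(-3) = (2*5*(1/10) - 31)*(-3) = (1 - 31)*(-3) = -30*(-3) = 90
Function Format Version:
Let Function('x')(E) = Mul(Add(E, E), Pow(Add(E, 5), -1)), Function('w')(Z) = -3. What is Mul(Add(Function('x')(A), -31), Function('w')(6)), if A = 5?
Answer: 90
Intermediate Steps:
Function('x')(E) = Mul(2, E, Pow(Add(5, E), -1)) (Function('x')(E) = Mul(Mul(2, E), Pow(Add(5, E), -1)) = Mul(2, E, Pow(Add(5, E), -1)))
Mul(Add(Function('x')(A), -31), Function('w')(6)) = Mul(Add(Mul(2, 5, Pow(Add(5, 5), -1)), -31), -3) = Mul(Add(Mul(2, 5, Pow(10, -1)), -31), -3) = Mul(Add(Mul(2, 5, Rational(1, 10)), -31), -3) = Mul(Add(1, -31), -3) = Mul(-30, -3) = 90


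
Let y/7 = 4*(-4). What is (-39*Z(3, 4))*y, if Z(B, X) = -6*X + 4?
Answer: -87360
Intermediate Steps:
Z(B, X) = 4 - 6*X
y = -112 (y = 7*(4*(-4)) = 7*(-16) = -112)
(-39*Z(3, 4))*y = -39*(4 - 6*4)*(-112) = -39*(4 - 24)*(-112) = -39*(-20)*(-112) = 780*(-112) = -87360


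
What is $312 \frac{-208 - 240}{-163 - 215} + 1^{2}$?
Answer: $\frac{3337}{9} \approx 370.78$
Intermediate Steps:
$312 \frac{-208 - 240}{-163 - 215} + 1^{2} = 312 \left(- \frac{448}{-378}\right) + 1 = 312 \left(\left(-448\right) \left(- \frac{1}{378}\right)\right) + 1 = 312 \cdot \frac{32}{27} + 1 = \frac{3328}{9} + 1 = \frac{3337}{9}$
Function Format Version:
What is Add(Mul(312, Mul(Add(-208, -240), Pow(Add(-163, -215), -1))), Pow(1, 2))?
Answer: Rational(3337, 9) ≈ 370.78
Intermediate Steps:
Add(Mul(312, Mul(Add(-208, -240), Pow(Add(-163, -215), -1))), Pow(1, 2)) = Add(Mul(312, Mul(-448, Pow(-378, -1))), 1) = Add(Mul(312, Mul(-448, Rational(-1, 378))), 1) = Add(Mul(312, Rational(32, 27)), 1) = Add(Rational(3328, 9), 1) = Rational(3337, 9)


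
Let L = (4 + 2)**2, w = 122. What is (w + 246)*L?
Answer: 13248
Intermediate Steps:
L = 36 (L = 6**2 = 36)
(w + 246)*L = (122 + 246)*36 = 368*36 = 13248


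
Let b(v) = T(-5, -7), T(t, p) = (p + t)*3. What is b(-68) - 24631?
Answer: -24667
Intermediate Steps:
T(t, p) = 3*p + 3*t
b(v) = -36 (b(v) = 3*(-7) + 3*(-5) = -21 - 15 = -36)
b(-68) - 24631 = -36 - 24631 = -24667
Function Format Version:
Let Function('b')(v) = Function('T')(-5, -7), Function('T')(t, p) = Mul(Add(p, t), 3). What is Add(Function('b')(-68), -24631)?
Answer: -24667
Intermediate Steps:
Function('T')(t, p) = Add(Mul(3, p), Mul(3, t))
Function('b')(v) = -36 (Function('b')(v) = Add(Mul(3, -7), Mul(3, -5)) = Add(-21, -15) = -36)
Add(Function('b')(-68), -24631) = Add(-36, -24631) = -24667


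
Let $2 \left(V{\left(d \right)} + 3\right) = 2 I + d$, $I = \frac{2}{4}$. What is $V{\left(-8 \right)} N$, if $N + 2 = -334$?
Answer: $2184$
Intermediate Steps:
$I = \frac{1}{2}$ ($I = 2 \cdot \frac{1}{4} = \frac{1}{2} \approx 0.5$)
$N = -336$ ($N = -2 - 334 = -336$)
$V{\left(d \right)} = - \frac{5}{2} + \frac{d}{2}$ ($V{\left(d \right)} = -3 + \frac{2 \cdot \frac{1}{2} + d}{2} = -3 + \frac{1 + d}{2} = -3 + \left(\frac{1}{2} + \frac{d}{2}\right) = - \frac{5}{2} + \frac{d}{2}$)
$V{\left(-8 \right)} N = \left(- \frac{5}{2} + \frac{1}{2} \left(-8\right)\right) \left(-336\right) = \left(- \frac{5}{2} - 4\right) \left(-336\right) = \left(- \frac{13}{2}\right) \left(-336\right) = 2184$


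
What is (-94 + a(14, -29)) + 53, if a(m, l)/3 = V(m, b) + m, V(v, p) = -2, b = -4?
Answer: -5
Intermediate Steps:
a(m, l) = -6 + 3*m (a(m, l) = 3*(-2 + m) = -6 + 3*m)
(-94 + a(14, -29)) + 53 = (-94 + (-6 + 3*14)) + 53 = (-94 + (-6 + 42)) + 53 = (-94 + 36) + 53 = -58 + 53 = -5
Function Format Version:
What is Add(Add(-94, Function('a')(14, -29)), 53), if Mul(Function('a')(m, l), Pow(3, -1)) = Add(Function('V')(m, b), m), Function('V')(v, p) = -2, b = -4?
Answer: -5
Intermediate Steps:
Function('a')(m, l) = Add(-6, Mul(3, m)) (Function('a')(m, l) = Mul(3, Add(-2, m)) = Add(-6, Mul(3, m)))
Add(Add(-94, Function('a')(14, -29)), 53) = Add(Add(-94, Add(-6, Mul(3, 14))), 53) = Add(Add(-94, Add(-6, 42)), 53) = Add(Add(-94, 36), 53) = Add(-58, 53) = -5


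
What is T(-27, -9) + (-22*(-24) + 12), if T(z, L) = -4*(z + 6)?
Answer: 624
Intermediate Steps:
T(z, L) = -24 - 4*z (T(z, L) = -4*(6 + z) = -24 - 4*z)
T(-27, -9) + (-22*(-24) + 12) = (-24 - 4*(-27)) + (-22*(-24) + 12) = (-24 + 108) + (528 + 12) = 84 + 540 = 624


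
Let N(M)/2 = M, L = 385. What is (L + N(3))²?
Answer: 152881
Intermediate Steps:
N(M) = 2*M
(L + N(3))² = (385 + 2*3)² = (385 + 6)² = 391² = 152881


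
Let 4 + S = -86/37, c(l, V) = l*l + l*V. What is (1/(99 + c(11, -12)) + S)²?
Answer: 422508025/10601536 ≈ 39.853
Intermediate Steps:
c(l, V) = l² + V*l
S = -234/37 (S = -4 - 86/37 = -234/37 ≈ -6.3243)
(1/(99 + c(11, -12)) + S)² = (1/(99 + 11*(-12 + 11)) - 234/37)² = (1/(99 + 11*(-1)) - 234/37)² = (1/(99 - 11) - 234/37)² = (1/88 - 234/37)² = (-20555/3256)² = 422508025/10601536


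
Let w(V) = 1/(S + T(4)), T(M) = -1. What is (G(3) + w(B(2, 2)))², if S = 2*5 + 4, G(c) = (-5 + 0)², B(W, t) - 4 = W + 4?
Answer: 106276/169 ≈ 628.85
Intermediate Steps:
B(W, t) = 8 + W (B(W, t) = 4 + (W + 4) = 4 + (4 + W) = 8 + W)
G(c) = 25 (G(c) = (-5)² = 25)
S = 14 (S = 10 + 4 = 14)
w(V) = 1/13 (w(V) = 1/(14 - 1) = 1/13)
(G(3) + w(B(2, 2)))² = (25 + 1/13)² = (326/13)² = 106276/169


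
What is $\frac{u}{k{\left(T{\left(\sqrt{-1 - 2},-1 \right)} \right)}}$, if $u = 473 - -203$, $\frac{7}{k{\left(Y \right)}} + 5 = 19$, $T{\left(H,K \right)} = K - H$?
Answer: $1352$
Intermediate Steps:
$k{\left(Y \right)} = \frac{1}{2}$ ($k{\left(Y \right)} = \frac{7}{-5 + 19} = \frac{7}{14} = 7 \cdot \frac{1}{14} = \frac{1}{2}$)
$u = 676$ ($u = 473 + 203 = 676$)
$\frac{u}{k{\left(T{\left(\sqrt{-1 - 2},-1 \right)} \right)}} = 676 \frac{1}{\frac{1}{2}} = 676 \cdot 2 = 1352$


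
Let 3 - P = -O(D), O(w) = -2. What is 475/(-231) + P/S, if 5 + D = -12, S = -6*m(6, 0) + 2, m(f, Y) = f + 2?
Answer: -22081/10626 ≈ -2.0780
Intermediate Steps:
m(f, Y) = 2 + f
S = -46 (S = -6*(2 + 6) + 2 = -6*8 + 2 = -48 + 2 = -46)
D = -17 (D = -5 - 12 = -17)
P = 1 (P = 3 - (-1)*(-2) = 3 - 1*2 = 3 - 2 = 1)
475/(-231) + P/S = 475/(-231) + 1/(-46) = 475*(-1/231) + 1*(-1/46) = -475/231 - 1/46 = -22081/10626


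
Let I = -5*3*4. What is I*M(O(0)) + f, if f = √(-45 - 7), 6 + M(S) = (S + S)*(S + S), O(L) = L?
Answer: 360 + 2*I*√13 ≈ 360.0 + 7.2111*I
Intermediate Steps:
M(S) = -6 + 4*S² (M(S) = -6 + (S + S)*(S + S) = -6 + (2*S)*(2*S) = -6 + 4*S²)
I = -60 (I = -15*4 = -60)
f = 2*I*√13 (f = √(-52) = 2*I*√13 ≈ 7.2111*I)
I*M(O(0)) + f = -60*(-6 + 4*0²) + 2*I*√13 = -60*(-6 + 4*0) + 2*I*√13 = -60*(-6 + 0) + 2*I*√13 = -60*(-6) + 2*I*√13 = 360 + 2*I*√13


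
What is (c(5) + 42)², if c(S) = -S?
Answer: 1369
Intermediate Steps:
(c(5) + 42)² = (-1*5 + 42)² = (-5 + 42)² = 37² = 1369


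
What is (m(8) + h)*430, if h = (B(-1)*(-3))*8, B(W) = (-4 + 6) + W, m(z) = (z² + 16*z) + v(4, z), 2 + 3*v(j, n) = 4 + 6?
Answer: 220160/3 ≈ 73387.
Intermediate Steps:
v(j, n) = 8/3 (v(j, n) = -⅔ + (4 + 6)/3 = -⅔ + (⅓)*10 = -⅔ + 10/3 = 8/3)
m(z) = 8/3 + z² + 16*z (m(z) = (z² + 16*z) + 8/3 = 8/3 + z² + 16*z)
B(W) = 2 + W
h = -24 (h = ((2 - 1)*(-3))*8 = (1*(-3))*8 = -3*8 = -24)
(m(8) + h)*430 = ((8/3 + 8² + 16*8) - 24)*430 = ((8/3 + 64 + 128) - 24)*430 = (584/3 - 24)*430 = (512/3)*430 = 220160/3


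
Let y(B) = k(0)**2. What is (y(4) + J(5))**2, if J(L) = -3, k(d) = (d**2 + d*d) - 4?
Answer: 169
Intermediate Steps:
k(d) = -4 + 2*d**2 (k(d) = (d**2 + d**2) - 4 = 2*d**2 - 4 = -4 + 2*d**2)
y(B) = 16 (y(B) = (-4 + 2*0**2)**2 = (-4 + 2*0)**2 = (-4 + 0)**2 = (-4)**2 = 16)
(y(4) + J(5))**2 = (16 - 3)**2 = 13**2 = 169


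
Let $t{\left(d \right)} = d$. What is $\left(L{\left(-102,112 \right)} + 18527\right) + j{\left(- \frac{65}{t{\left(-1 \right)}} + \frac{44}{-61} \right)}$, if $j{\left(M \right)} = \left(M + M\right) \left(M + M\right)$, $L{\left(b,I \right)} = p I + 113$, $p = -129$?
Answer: $\frac{77095396}{3721} \approx 20719.0$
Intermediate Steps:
$L{\left(b,I \right)} = 113 - 129 I$ ($L{\left(b,I \right)} = - 129 I + 113 = 113 - 129 I$)
$j{\left(M \right)} = 4 M^{2}$ ($j{\left(M \right)} = 2 M 2 M = 4 M^{2}$)
$\left(L{\left(-102,112 \right)} + 18527\right) + j{\left(- \frac{65}{t{\left(-1 \right)}} + \frac{44}{-61} \right)} = \left(\left(113 - 14448\right) + 18527\right) + 4 \left(- \frac{65}{-1} + \frac{44}{-61}\right)^{2} = \left(\left(113 - 14448\right) + 18527\right) + 4 \left(\left(-65\right) \left(-1\right) + 44 \left(- \frac{1}{61}\right)\right)^{2} = \left(-14335 + 18527\right) + 4 \left(65 - \frac{44}{61}\right)^{2} = 4192 + 4 \left(\frac{3921}{61}\right)^{2} = 4192 + 4 \cdot \frac{15374241}{3721} = 4192 + \frac{61496964}{3721} = \frac{77095396}{3721}$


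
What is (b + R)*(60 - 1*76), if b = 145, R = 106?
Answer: -4016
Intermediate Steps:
(b + R)*(60 - 1*76) = (145 + 106)*(60 - 1*76) = 251*(60 - 76) = 251*(-16) = -4016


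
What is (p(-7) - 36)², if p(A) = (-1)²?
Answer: 1225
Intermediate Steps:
p(A) = 1
(p(-7) - 36)² = (1 - 36)² = (-35)² = 1225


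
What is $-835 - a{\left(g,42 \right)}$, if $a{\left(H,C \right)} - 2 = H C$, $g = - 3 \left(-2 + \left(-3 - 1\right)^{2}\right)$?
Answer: $927$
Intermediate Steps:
$g = -42$ ($g = - 3 \left(-2 + \left(-4\right)^{2}\right) = - 3 \left(-2 + 16\right) = \left(-3\right) 14 = -42$)
$a{\left(H,C \right)} = 2 + C H$ ($a{\left(H,C \right)} = 2 + H C = 2 + C H$)
$-835 - a{\left(g,42 \right)} = -835 - \left(2 + 42 \left(-42\right)\right) = -835 - \left(2 - 1764\right) = -835 - -1762 = -835 + 1762 = 927$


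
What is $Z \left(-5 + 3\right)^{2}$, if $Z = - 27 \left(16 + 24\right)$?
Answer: $-4320$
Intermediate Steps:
$Z = -1080$ ($Z = \left(-27\right) 40 = -1080$)
$Z \left(-5 + 3\right)^{2} = - 1080 \left(-5 + 3\right)^{2} = - 1080 \left(-2\right)^{2} = \left(-1080\right) 4 = -4320$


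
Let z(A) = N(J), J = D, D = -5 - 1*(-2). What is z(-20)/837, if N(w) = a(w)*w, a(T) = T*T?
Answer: -1/31 ≈ -0.032258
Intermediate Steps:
D = -3 (D = -5 + 2 = -3)
a(T) = T**2
J = -3
N(w) = w**3 (N(w) = w**2*w = w**3)
z(A) = -27 (z(A) = (-3)**3 = -27)
z(-20)/837 = -27/837 = -27*1/837 = -1/31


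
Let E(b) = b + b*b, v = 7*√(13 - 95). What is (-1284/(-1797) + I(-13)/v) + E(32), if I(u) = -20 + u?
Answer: 632972/599 + 33*I*√82/574 ≈ 1056.7 + 0.52061*I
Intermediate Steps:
v = 7*I*√82 (v = 7*√(-82) = 7*(I*√82) = 7*I*√82 ≈ 63.388*I)
E(b) = b + b²
(-1284/(-1797) + I(-13)/v) + E(32) = (-1284/(-1797) + (-20 - 13)/((7*I*√82))) + 32*(1 + 32) = (-1284*(-1/1797) - (-33)*I*√82/574) + 32*33 = (428/599 + 33*I*√82/574) + 1056 = 632972/599 + 33*I*√82/574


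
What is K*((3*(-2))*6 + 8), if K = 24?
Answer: -672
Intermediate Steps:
K*((3*(-2))*6 + 8) = 24*((3*(-2))*6 + 8) = 24*(-6*6 + 8) = 24*(-36 + 8) = 24*(-28) = -672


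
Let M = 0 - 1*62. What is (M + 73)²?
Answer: 121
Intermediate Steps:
M = -62 (M = 0 - 62 = -62)
(M + 73)² = (-62 + 73)² = 11² = 121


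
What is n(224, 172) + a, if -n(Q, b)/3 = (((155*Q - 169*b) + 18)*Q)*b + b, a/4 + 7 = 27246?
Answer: -655252840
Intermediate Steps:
a = 108956 (a = -28 + 4*27246 = -28 + 108984 = 108956)
n(Q, b) = -3*b - 3*Q*b*(18 - 169*b + 155*Q) (n(Q, b) = -3*((((155*Q - 169*b) + 18)*Q)*b + b) = -3*((((-169*b + 155*Q) + 18)*Q)*b + b) = -3*(((18 - 169*b + 155*Q)*Q)*b + b) = -3*((Q*(18 - 169*b + 155*Q))*b + b) = -3*(Q*b*(18 - 169*b + 155*Q) + b) = -3*(b + Q*b*(18 - 169*b + 155*Q)) = -3*b - 3*Q*b*(18 - 169*b + 155*Q))
n(224, 172) + a = 3*172*(-1 - 155*224² - 18*224 + 169*224*172) + 108956 = 3*172*(-1 - 155*50176 - 4032 + 6511232) + 108956 = 3*172*(-1 - 7777280 - 4032 + 6511232) + 108956 = 3*172*(-1270081) + 108956 = -655361796 + 108956 = -655252840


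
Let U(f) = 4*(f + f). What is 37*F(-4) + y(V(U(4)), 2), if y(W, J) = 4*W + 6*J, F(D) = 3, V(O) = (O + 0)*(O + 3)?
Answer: 4603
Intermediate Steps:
U(f) = 8*f (U(f) = 4*(2*f) = 8*f)
V(O) = O*(3 + O)
37*F(-4) + y(V(U(4)), 2) = 37*3 + (4*((8*4)*(3 + 8*4)) + 6*2) = 111 + (4*(32*(3 + 32)) + 12) = 111 + (4*(32*35) + 12) = 111 + (4*1120 + 12) = 111 + (4480 + 12) = 111 + 4492 = 4603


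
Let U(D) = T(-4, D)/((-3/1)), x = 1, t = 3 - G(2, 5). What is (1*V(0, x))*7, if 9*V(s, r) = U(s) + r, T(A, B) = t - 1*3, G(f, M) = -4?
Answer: -7/27 ≈ -0.25926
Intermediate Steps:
t = 7 (t = 3 - 1*(-4) = 3 + 4 = 7)
T(A, B) = 4 (T(A, B) = 7 - 1*3 = 7 - 3 = 4)
U(D) = -4/3 (U(D) = 4/((-3/1)) = 4/((-3*1)) = 4/(-3) = 4*(-1/3) = -4/3)
V(s, r) = -4/27 + r/9 (V(s, r) = (-4/3 + r)/9 = -4/27 + r/9)
(1*V(0, x))*7 = (1*(-4/27 + (1/9)*1))*7 = (1*(-4/27 + 1/9))*7 = (1*(-1/27))*7 = -1/27*7 = -7/27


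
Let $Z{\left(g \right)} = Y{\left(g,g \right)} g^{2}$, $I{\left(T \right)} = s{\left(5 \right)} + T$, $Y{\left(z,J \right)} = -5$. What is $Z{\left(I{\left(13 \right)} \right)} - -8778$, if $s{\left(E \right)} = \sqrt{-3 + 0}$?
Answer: $7948 - 130 i \sqrt{3} \approx 7948.0 - 225.17 i$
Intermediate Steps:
$s{\left(E \right)} = i \sqrt{3}$ ($s{\left(E \right)} = \sqrt{-3} = i \sqrt{3}$)
$I{\left(T \right)} = T + i \sqrt{3}$ ($I{\left(T \right)} = i \sqrt{3} + T = T + i \sqrt{3}$)
$Z{\left(g \right)} = - 5 g^{2}$
$Z{\left(I{\left(13 \right)} \right)} - -8778 = - 5 \left(13 + i \sqrt{3}\right)^{2} - -8778 = - 5 \left(13 + i \sqrt{3}\right)^{2} + 8778 = 8778 - 5 \left(13 + i \sqrt{3}\right)^{2}$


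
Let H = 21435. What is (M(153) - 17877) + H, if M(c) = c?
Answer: 3711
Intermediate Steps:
(M(153) - 17877) + H = (153 - 17877) + 21435 = -17724 + 21435 = 3711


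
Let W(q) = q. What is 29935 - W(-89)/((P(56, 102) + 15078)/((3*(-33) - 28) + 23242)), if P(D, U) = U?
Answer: 1323103/44 ≈ 30071.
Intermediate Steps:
29935 - W(-89)/((P(56, 102) + 15078)/((3*(-33) - 28) + 23242)) = 29935 - (-89)/((102 + 15078)/((3*(-33) - 28) + 23242)) = 29935 - (-89)/(15180/((-99 - 28) + 23242)) = 29935 - (-89)/(15180/(-127 + 23242)) = 29935 - (-89)/(15180/23115) = 29935 - (-89)/(15180*(1/23115)) = 29935 - (-89)/44/67 = 29935 - (-89)*67/44 = 29935 - 1*(-5963/44) = 29935 + 5963/44 = 1323103/44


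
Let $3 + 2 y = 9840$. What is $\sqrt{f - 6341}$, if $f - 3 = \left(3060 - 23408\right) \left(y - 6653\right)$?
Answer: $2 \sqrt{8821817} \approx 5940.3$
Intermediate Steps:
$y = \frac{9837}{2}$ ($y = - \frac{3}{2} + \frac{1}{2} \cdot 9840 = - \frac{3}{2} + 4920 = \frac{9837}{2} \approx 4918.5$)
$f = 35293609$ ($f = 3 + \left(3060 - 23408\right) \left(\frac{9837}{2} - 6653\right) = 3 - -35293606 = 3 + 35293606 = 35293609$)
$\sqrt{f - 6341} = \sqrt{35293609 - 6341} = \sqrt{35287268} = 2 \sqrt{8821817}$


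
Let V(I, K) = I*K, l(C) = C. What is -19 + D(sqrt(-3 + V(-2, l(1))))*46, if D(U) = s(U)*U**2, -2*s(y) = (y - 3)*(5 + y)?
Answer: -2319 + 230*I*sqrt(5) ≈ -2319.0 + 514.3*I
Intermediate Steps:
s(y) = -(-3 + y)*(5 + y)/2 (s(y) = -(y - 3)*(5 + y)/2 = -(-3 + y)*(5 + y)/2)
D(U) = U**2*(15/2 - U - U**2/2) (D(U) = (15/2 - U - U**2/2)*U**2 = U**2*(15/2 - U - U**2/2))
-19 + D(sqrt(-3 + V(-2, l(1))))*46 = -19 + ((sqrt(-3 - 2*1))**2*(15 - (sqrt(-3 - 2*1))**2 - 2*sqrt(-3 - 2*1))/2)*46 = -19 + ((sqrt(-3 - 2))**2*(15 - (sqrt(-3 - 2))**2 - 2*sqrt(-3 - 2))/2)*46 = -19 + ((sqrt(-5))**2*(15 - (sqrt(-5))**2 - 2*I*sqrt(5))/2)*46 = -19 + ((I*sqrt(5))**2*(15 - (I*sqrt(5))**2 - 2*I*sqrt(5))/2)*46 = -19 + ((1/2)*(-5)*(15 - 1*(-5) - 2*I*sqrt(5)))*46 = -19 + ((1/2)*(-5)*(15 + 5 - 2*I*sqrt(5)))*46 = -19 + ((1/2)*(-5)*(20 - 2*I*sqrt(5)))*46 = -19 + (-50 + 5*I*sqrt(5))*46 = -19 + (-2300 + 230*I*sqrt(5)) = -2319 + 230*I*sqrt(5)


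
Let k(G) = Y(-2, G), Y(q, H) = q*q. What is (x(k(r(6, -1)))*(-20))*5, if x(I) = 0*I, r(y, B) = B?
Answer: 0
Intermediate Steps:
Y(q, H) = q²
k(G) = 4 (k(G) = (-2)² = 4)
x(I) = 0
(x(k(r(6, -1)))*(-20))*5 = (0*(-20))*5 = 0*5 = 0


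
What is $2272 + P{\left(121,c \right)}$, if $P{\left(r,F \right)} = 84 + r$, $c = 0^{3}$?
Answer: $2477$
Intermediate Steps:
$c = 0$
$2272 + P{\left(121,c \right)} = 2272 + \left(84 + 121\right) = 2272 + 205 = 2477$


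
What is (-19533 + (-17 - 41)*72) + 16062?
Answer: -7647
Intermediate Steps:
(-19533 + (-17 - 41)*72) + 16062 = (-19533 - 58*72) + 16062 = (-19533 - 4176) + 16062 = -23709 + 16062 = -7647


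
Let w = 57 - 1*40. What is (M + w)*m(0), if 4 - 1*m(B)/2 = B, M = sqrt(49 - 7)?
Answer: 136 + 8*sqrt(42) ≈ 187.85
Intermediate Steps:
M = sqrt(42) ≈ 6.4807
m(B) = 8 - 2*B
w = 17 (w = 57 - 40 = 17)
(M + w)*m(0) = (sqrt(42) + 17)*(8 - 2*0) = (17 + sqrt(42))*(8 + 0) = (17 + sqrt(42))*8 = 136 + 8*sqrt(42)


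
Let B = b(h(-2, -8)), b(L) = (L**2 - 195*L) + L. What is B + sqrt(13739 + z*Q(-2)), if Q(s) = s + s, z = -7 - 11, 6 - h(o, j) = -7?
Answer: -2353 + sqrt(13811) ≈ -2235.5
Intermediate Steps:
h(o, j) = 13 (h(o, j) = 6 - 1*(-7) = 6 + 7 = 13)
z = -18
b(L) = L**2 - 194*L
B = -2353 (B = 13*(-194 + 13) = 13*(-181) = -2353)
Q(s) = 2*s
B + sqrt(13739 + z*Q(-2)) = -2353 + sqrt(13739 - 36*(-2)) = -2353 + sqrt(13739 - 18*(-4)) = -2353 + sqrt(13739 + 72) = -2353 + sqrt(13811)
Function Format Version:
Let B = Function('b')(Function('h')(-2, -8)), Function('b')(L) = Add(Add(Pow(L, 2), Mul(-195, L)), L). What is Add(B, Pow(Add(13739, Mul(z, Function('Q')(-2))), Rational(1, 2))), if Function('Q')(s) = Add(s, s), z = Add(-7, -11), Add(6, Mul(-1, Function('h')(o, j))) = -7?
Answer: Add(-2353, Pow(13811, Rational(1, 2))) ≈ -2235.5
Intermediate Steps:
Function('h')(o, j) = 13 (Function('h')(o, j) = Add(6, Mul(-1, -7)) = Add(6, 7) = 13)
z = -18
Function('b')(L) = Add(Pow(L, 2), Mul(-194, L))
B = -2353 (B = Mul(13, Add(-194, 13)) = Mul(13, -181) = -2353)
Function('Q')(s) = Mul(2, s)
Add(B, Pow(Add(13739, Mul(z, Function('Q')(-2))), Rational(1, 2))) = Add(-2353, Pow(Add(13739, Mul(-18, Mul(2, -2))), Rational(1, 2))) = Add(-2353, Pow(Add(13739, Mul(-18, -4)), Rational(1, 2))) = Add(-2353, Pow(Add(13739, 72), Rational(1, 2))) = Add(-2353, Pow(13811, Rational(1, 2)))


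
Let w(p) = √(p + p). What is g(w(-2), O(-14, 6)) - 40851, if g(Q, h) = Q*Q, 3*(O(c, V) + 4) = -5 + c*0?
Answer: -40855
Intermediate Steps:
w(p) = √2*√p (w(p) = √(2*p) = √2*√p)
O(c, V) = -17/3 (O(c, V) = -4 + (-5 + c*0)/3 = -4 + (-5 + 0)/3 = -4 + (⅓)*(-5) = -4 - 5/3 = -17/3)
g(Q, h) = Q²
g(w(-2), O(-14, 6)) - 40851 = (√2*√(-2))² - 40851 = (√2*(I*√2))² - 40851 = (2*I)² - 40851 = -4 - 40851 = -40855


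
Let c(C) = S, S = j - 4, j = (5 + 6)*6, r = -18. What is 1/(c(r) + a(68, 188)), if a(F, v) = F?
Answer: 1/130 ≈ 0.0076923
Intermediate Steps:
j = 66 (j = 11*6 = 66)
S = 62 (S = 66 - 4 = 62)
c(C) = 62
1/(c(r) + a(68, 188)) = 1/(62 + 68) = 1/130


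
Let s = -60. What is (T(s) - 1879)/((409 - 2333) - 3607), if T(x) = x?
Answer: 1939/5531 ≈ 0.35057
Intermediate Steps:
(T(s) - 1879)/((409 - 2333) - 3607) = (-60 - 1879)/((409 - 2333) - 3607) = -1939/(-1924 - 3607) = -1939/(-5531) = -1939*(-1/5531) = 1939/5531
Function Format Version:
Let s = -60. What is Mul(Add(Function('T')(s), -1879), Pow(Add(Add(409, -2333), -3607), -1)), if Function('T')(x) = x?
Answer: Rational(1939, 5531) ≈ 0.35057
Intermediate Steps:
Mul(Add(Function('T')(s), -1879), Pow(Add(Add(409, -2333), -3607), -1)) = Mul(Add(-60, -1879), Pow(Add(Add(409, -2333), -3607), -1)) = Mul(-1939, Pow(Add(-1924, -3607), -1)) = Mul(-1939, Pow(-5531, -1)) = Mul(-1939, Rational(-1, 5531)) = Rational(1939, 5531)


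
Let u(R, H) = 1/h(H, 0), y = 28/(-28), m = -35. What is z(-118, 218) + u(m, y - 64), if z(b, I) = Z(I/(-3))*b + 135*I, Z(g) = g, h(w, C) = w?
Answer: 7410907/195 ≈ 38005.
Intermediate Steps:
y = -1 (y = 28*(-1/28) = -1)
z(b, I) = 135*I - I*b/3 (z(b, I) = (I/(-3))*b + 135*I = (I*(-⅓))*b + 135*I = (-I/3)*b + 135*I = -I*b/3 + 135*I = 135*I - I*b/3)
u(R, H) = 1/H
z(-118, 218) + u(m, y - 64) = (⅓)*218*(405 - 1*(-118)) + 1/(-1 - 64) = (⅓)*218*(405 + 118) + 1/(-65) = (⅓)*218*523 - 1/65 = 114014/3 - 1/65 = 7410907/195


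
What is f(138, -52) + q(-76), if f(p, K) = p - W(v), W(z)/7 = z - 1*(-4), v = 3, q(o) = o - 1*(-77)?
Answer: 90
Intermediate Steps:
q(o) = 77 + o (q(o) = o + 77 = 77 + o)
W(z) = 28 + 7*z (W(z) = 7*(z - 1*(-4)) = 7*(z + 4) = 7*(4 + z) = 28 + 7*z)
f(p, K) = -49 + p (f(p, K) = p - (28 + 7*3) = p - (28 + 21) = p - 1*49 = p - 49 = -49 + p)
f(138, -52) + q(-76) = (-49 + 138) + (77 - 76) = 89 + 1 = 90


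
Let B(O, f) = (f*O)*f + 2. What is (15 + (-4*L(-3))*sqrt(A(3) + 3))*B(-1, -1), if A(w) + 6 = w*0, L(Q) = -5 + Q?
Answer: 15 + 32*I*sqrt(3) ≈ 15.0 + 55.426*I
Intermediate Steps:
A(w) = -6 (A(w) = -6 + w*0 = -6 + 0 = -6)
B(O, f) = 2 + O*f**2 (B(O, f) = (O*f)*f + 2 = O*f**2 + 2 = 2 + O*f**2)
(15 + (-4*L(-3))*sqrt(A(3) + 3))*B(-1, -1) = (15 + (-4*(-5 - 3))*sqrt(-6 + 3))*(2 - 1*(-1)**2) = (15 + (-4*(-8))*sqrt(-3))*(2 - 1*1) = (15 + 32*(I*sqrt(3)))*(2 - 1) = (15 + 32*I*sqrt(3))*1 = 15 + 32*I*sqrt(3)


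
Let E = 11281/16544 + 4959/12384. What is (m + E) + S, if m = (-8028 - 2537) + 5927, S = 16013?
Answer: 4046426975/355696 ≈ 11376.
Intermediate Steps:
m = -4638 (m = -10565 + 5927 = -4638)
E = 384975/355696 (E = 11281*(1/16544) + 4959*(1/12384) = 11281/16544 + 551/1376 = 384975/355696 ≈ 1.0823)
(m + E) + S = (-4638 + 384975/355696) + 16013 = -1649333073/355696 + 16013 = 4046426975/355696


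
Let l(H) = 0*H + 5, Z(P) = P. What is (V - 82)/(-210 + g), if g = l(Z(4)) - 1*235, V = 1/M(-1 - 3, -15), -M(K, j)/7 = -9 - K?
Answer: 2869/15400 ≈ 0.18630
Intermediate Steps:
l(H) = 5 (l(H) = 0 + 5 = 5)
M(K, j) = 63 + 7*K (M(K, j) = -7*(-9 - K) = 63 + 7*K)
V = 1/35 (V = 1/(63 + 7*(-1 - 3)) = 1/(63 + 7*(-4)) = 1/(63 - 28) = 1/35 ≈ 0.028571)
g = -230 (g = 5 - 1*235 = 5 - 235 = -230)
(V - 82)/(-210 + g) = (1/35 - 82)/(-210 - 230) = -2869/35/(-440) = -2869/35*(-1/440) = 2869/15400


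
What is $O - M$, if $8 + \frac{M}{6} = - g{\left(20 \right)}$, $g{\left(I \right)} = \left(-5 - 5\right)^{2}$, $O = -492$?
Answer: $156$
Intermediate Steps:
$g{\left(I \right)} = 100$ ($g{\left(I \right)} = \left(-10\right)^{2} = 100$)
$M = -648$ ($M = -48 + 6 \left(\left(-1\right) 100\right) = -48 + 6 \left(-100\right) = -48 - 600 = -648$)
$O - M = -492 - -648 = -492 + 648 = 156$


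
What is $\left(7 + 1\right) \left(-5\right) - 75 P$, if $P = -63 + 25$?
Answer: $2810$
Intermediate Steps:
$P = -38$
$\left(7 + 1\right) \left(-5\right) - 75 P = \left(7 + 1\right) \left(-5\right) - -2850 = 8 \left(-5\right) + 2850 = -40 + 2850 = 2810$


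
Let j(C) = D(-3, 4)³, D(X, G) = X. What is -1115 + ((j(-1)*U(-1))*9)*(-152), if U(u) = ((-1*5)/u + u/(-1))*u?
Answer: -222731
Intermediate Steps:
j(C) = -27 (j(C) = (-3)³ = -27)
U(u) = u*(-u - 5/u) (U(u) = (-5/u + u*(-1))*u = (-5/u - u)*u = (-u - 5/u)*u = u*(-u - 5/u))
-1115 + ((j(-1)*U(-1))*9)*(-152) = -1115 + (-27*(-5 - 1*(-1)²)*9)*(-152) = -1115 + (-27*(-5 - 1*1)*9)*(-152) = -1115 + (-27*(-5 - 1)*9)*(-152) = -1115 + (-27*(-6)*9)*(-152) = -1115 + (162*9)*(-152) = -1115 + 1458*(-152) = -1115 - 221616 = -222731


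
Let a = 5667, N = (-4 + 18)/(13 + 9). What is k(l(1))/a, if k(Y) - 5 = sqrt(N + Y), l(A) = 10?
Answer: 5/5667 + sqrt(143)/20779 ≈ 0.0014578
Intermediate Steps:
N = 7/11 (N = 14/22 = 14*(1/22) = 7/11 ≈ 0.63636)
k(Y) = 5 + sqrt(7/11 + Y)
k(l(1))/a = (5 + sqrt(77 + 121*10)/11)/5667 = (5 + sqrt(77 + 1210)/11)*(1/5667) = (5 + sqrt(1287)/11)*(1/5667) = (5 + (3*sqrt(143))/11)*(1/5667) = (5 + 3*sqrt(143)/11)*(1/5667) = 5/5667 + sqrt(143)/20779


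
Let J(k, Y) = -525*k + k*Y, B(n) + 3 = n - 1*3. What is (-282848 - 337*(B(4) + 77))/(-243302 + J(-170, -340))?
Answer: 308123/96252 ≈ 3.2012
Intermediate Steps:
B(n) = -6 + n (B(n) = -3 + (n - 1*3) = -3 + (n - 3) = -3 + (-3 + n) = -6 + n)
J(k, Y) = -525*k + Y*k
(-282848 - 337*(B(4) + 77))/(-243302 + J(-170, -340)) = (-282848 - 337*((-6 + 4) + 77))/(-243302 - 170*(-525 - 340)) = (-282848 - 337*(-2 + 77))/(-243302 - 170*(-865)) = (-282848 - 337*75)/(-243302 + 147050) = (-282848 - 25275)/(-96252) = -308123*(-1/96252) = 308123/96252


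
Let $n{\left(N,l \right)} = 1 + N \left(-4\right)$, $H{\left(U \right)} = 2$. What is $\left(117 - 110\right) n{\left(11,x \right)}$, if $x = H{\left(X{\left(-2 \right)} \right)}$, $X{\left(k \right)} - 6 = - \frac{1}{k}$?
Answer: $-301$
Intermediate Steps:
$X{\left(k \right)} = 6 - \frac{1}{k}$
$x = 2$
$n{\left(N,l \right)} = 1 - 4 N$
$\left(117 - 110\right) n{\left(11,x \right)} = \left(117 - 110\right) \left(1 - 44\right) = 7 \left(1 - 44\right) = 7 \left(-43\right) = -301$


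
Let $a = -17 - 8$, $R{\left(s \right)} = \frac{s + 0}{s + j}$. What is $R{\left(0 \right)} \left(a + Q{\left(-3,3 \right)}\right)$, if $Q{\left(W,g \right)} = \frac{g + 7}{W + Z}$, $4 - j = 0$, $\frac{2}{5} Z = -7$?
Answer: $0$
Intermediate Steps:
$Z = - \frac{35}{2}$ ($Z = \frac{5}{2} \left(-7\right) = - \frac{35}{2} \approx -17.5$)
$j = 4$ ($j = 4 - 0 = 4 + 0 = 4$)
$R{\left(s \right)} = \frac{s}{4 + s}$ ($R{\left(s \right)} = \frac{s + 0}{s + 4} = \frac{s}{4 + s}$)
$a = -25$
$Q{\left(W,g \right)} = \frac{7 + g}{- \frac{35}{2} + W}$ ($Q{\left(W,g \right)} = \frac{g + 7}{W - \frac{35}{2}} = \frac{7 + g}{- \frac{35}{2} + W}$)
$R{\left(0 \right)} \left(a + Q{\left(-3,3 \right)}\right) = \frac{0}{4 + 0} \left(-25 + \frac{2 \left(7 + 3\right)}{-35 + 2 \left(-3\right)}\right) = \frac{0}{4} \left(-25 + 2 \frac{1}{-35 - 6} \cdot 10\right) = 0 \cdot \frac{1}{4} \left(-25 + 2 \frac{1}{-41} \cdot 10\right) = 0 \left(-25 + 2 \left(- \frac{1}{41}\right) 10\right) = 0 \left(-25 - \frac{20}{41}\right) = 0 \left(- \frac{1045}{41}\right) = 0$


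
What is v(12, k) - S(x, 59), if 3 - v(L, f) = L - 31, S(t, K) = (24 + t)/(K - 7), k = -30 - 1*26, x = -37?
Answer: 89/4 ≈ 22.250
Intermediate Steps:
k = -56 (k = -30 - 26 = -56)
S(t, K) = (24 + t)/(-7 + K)
v(L, f) = 34 - L (v(L, f) = 3 - (L - 31) = 3 - (-31 + L) = 3 + (31 - L) = 34 - L)
v(12, k) - S(x, 59) = (34 - 1*12) - (24 - 37)/(-7 + 59) = (34 - 12) - (-13)/52 = 22 - (-13)/52 = 22 - 1*(-1/4) = 22 + 1/4 = 89/4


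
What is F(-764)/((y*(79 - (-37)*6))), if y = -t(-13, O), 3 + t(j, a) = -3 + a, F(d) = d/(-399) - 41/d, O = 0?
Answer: 600055/550533816 ≈ 0.0010900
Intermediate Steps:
F(d) = -41/d - d/399 (F(d) = d*(-1/399) - 41/d = -d/399 - 41/d = -41/d - d/399)
t(j, a) = -6 + a (t(j, a) = -3 + (-3 + a) = -6 + a)
y = 6 (y = -(-6 + 0) = -1*(-6) = 6)
F(-764)/((y*(79 - (-37)*6))) = (-41/(-764) - 1/399*(-764))/((6*(79 - (-37)*6))) = (-41*(-1/764) + 764/399)/((6*(79 - 1*(-222)))) = (41/764 + 764/399)/((6*(79 + 222))) = 600055/(304836*((6*301))) = (600055/304836)/1806 = (600055/304836)*(1/1806) = 600055/550533816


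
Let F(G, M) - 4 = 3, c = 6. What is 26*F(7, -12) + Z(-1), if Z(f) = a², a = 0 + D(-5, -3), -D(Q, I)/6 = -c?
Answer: 1478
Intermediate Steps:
F(G, M) = 7 (F(G, M) = 4 + 3 = 7)
D(Q, I) = 36 (D(Q, I) = -(-6)*6 = -6*(-6) = 36)
a = 36 (a = 0 + 36 = 36)
Z(f) = 1296 (Z(f) = 36² = 1296)
26*F(7, -12) + Z(-1) = 26*7 + 1296 = 182 + 1296 = 1478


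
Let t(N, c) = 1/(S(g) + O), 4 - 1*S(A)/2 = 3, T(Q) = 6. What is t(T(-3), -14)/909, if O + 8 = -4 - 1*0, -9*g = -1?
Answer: -1/9090 ≈ -0.00011001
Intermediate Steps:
g = ⅑ (g = -⅑*(-1) = ⅑ ≈ 0.11111)
S(A) = 2 (S(A) = 8 - 2*3 = 8 - 6 = 2)
O = -12 (O = -8 + (-4 - 1*0) = -8 + (-4 + 0) = -8 - 4 = -12)
t(N, c) = -⅒ (t(N, c) = 1/(2 - 12) = 1/(-10) = -⅒)
t(T(-3), -14)/909 = -⅒/909 = -⅒*1/909 = -1/9090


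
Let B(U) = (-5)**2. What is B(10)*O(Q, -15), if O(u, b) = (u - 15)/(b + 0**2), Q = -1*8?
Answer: 115/3 ≈ 38.333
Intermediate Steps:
Q = -8
B(U) = 25
O(u, b) = (-15 + u)/b (O(u, b) = (-15 + u)/(b + 0) = (-15 + u)/b)
B(10)*O(Q, -15) = 25*((-15 - 8)/(-15)) = 25*(-1/15*(-23)) = 25*(23/15) = 115/3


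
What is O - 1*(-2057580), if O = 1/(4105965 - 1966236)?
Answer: 4402663595821/2139729 ≈ 2.0576e+6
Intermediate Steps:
O = 1/2139729 ≈ 4.6735e-7
O - 1*(-2057580) = 1/2139729 - 1*(-2057580) = 1/2139729 + 2057580 = 4402663595821/2139729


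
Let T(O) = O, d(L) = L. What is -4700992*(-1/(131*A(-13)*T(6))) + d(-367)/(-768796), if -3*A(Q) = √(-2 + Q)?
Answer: 367/768796 + 2350496*I*√15/1965 ≈ 0.00047737 + 4632.8*I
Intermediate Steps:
A(Q) = -√(-2 + Q)/3
-4700992*(-1/(131*A(-13)*T(6))) + d(-367)/(-768796) = -4700992*1/(262*√(-2 - 13)) - 367/(-768796) = -4700992*(-I*√15/3930) - 367*(-1/768796) = -4700992*(-I*√15/3930) + 367/768796 = -(-2350496)*I*√15/1965 + 367/768796 = 2350496*I*√15/1965 + 367/768796 = 367/768796 + 2350496*I*√15/1965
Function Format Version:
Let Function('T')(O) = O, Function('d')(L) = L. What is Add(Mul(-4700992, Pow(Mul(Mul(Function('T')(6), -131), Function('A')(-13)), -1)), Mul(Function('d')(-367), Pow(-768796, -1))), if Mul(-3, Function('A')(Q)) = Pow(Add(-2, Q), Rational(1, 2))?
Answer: Add(Rational(367, 768796), Mul(Rational(2350496, 1965), I, Pow(15, Rational(1, 2)))) ≈ Add(0.00047737, Mul(4632.8, I))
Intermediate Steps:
Function('A')(Q) = Mul(Rational(-1, 3), Pow(Add(-2, Q), Rational(1, 2)))
Add(Mul(-4700992, Pow(Mul(Mul(Function('T')(6), -131), Function('A')(-13)), -1)), Mul(Function('d')(-367), Pow(-768796, -1))) = Add(Mul(-4700992, Pow(Mul(Mul(6, -131), Mul(Rational(-1, 3), Pow(Add(-2, -13), Rational(1, 2)))), -1)), Mul(-367, Pow(-768796, -1))) = Add(Mul(-4700992, Pow(Mul(-786, Mul(Rational(-1, 3), Pow(-15, Rational(1, 2)))), -1)), Mul(-367, Rational(-1, 768796))) = Add(Mul(-4700992, Pow(Mul(-786, Mul(Rational(-1, 3), Mul(I, Pow(15, Rational(1, 2))))), -1)), Rational(367, 768796)) = Add(Mul(-4700992, Pow(Mul(-786, Mul(Rational(-1, 3), I, Pow(15, Rational(1, 2)))), -1)), Rational(367, 768796)) = Add(Mul(-4700992, Pow(Mul(262, I, Pow(15, Rational(1, 2))), -1)), Rational(367, 768796)) = Add(Mul(-4700992, Mul(Rational(-1, 3930), I, Pow(15, Rational(1, 2)))), Rational(367, 768796)) = Add(Mul(Rational(2350496, 1965), I, Pow(15, Rational(1, 2))), Rational(367, 768796)) = Add(Rational(367, 768796), Mul(Rational(2350496, 1965), I, Pow(15, Rational(1, 2))))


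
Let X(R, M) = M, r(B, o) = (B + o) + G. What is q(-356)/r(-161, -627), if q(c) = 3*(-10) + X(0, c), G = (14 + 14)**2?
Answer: 193/2 ≈ 96.500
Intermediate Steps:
G = 784 (G = 28**2 = 784)
r(B, o) = 784 + B + o (r(B, o) = (B + o) + 784 = 784 + B + o)
q(c) = -30 + c (q(c) = 3*(-10) + c = -30 + c)
q(-356)/r(-161, -627) = (-30 - 356)/(784 - 161 - 627) = -386/(-4) = -386*(-1/4) = 193/2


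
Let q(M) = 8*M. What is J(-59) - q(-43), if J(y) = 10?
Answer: 354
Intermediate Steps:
J(-59) - q(-43) = 10 - 8*(-43) = 10 - 1*(-344) = 10 + 344 = 354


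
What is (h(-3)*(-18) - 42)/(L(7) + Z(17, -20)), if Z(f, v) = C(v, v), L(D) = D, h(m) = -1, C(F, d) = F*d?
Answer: -24/407 ≈ -0.058968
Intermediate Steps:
Z(f, v) = v² (Z(f, v) = v*v = v²)
(h(-3)*(-18) - 42)/(L(7) + Z(17, -20)) = (-1*(-18) - 42)/(7 + (-20)²) = (18 - 42)/(7 + 400) = -24/407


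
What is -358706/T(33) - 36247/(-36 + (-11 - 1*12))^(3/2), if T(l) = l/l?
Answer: -358706 - 36247*I*√59/3481 ≈ -3.5871e+5 - 79.982*I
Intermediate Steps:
T(l) = 1
-358706/T(33) - 36247/(-36 + (-11 - 1*12))^(3/2) = -358706/1 - 36247/(-36 + (-11 - 1*12))^(3/2) = -358706*1 - 36247/(-36 + (-11 - 12))^(3/2) = -358706 - 36247/(-36 - 23)^(3/2) = -358706 - 36247*I*√59/3481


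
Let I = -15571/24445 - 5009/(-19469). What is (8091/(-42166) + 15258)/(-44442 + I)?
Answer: -3519402898409455/10251186719910472 ≈ -0.34332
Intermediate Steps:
I = -180706794/475919705 (I = -15571*1/24445 - 5009*(-1/19469) = -15571/24445 + 5009/19469 = -180706794/475919705 ≈ -0.37970)
(8091/(-42166) + 15258)/(-44442 + I) = (8091/(-42166) + 15258)/(-44442 - 180706794/475919705) = (8091*(-1/42166) + 15258)/(-21151004236404/475919705) = (-279/1454 + 15258)*(-475919705/21151004236404) = (22184853/1454)*(-475919705/21151004236404) = -3519402898409455/10251186719910472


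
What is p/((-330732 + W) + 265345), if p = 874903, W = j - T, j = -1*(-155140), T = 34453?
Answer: 874903/55300 ≈ 15.821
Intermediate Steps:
j = 155140
W = 120687 (W = 155140 - 1*34453 = 155140 - 34453 = 120687)
p/((-330732 + W) + 265345) = 874903/((-330732 + 120687) + 265345) = 874903/(-210045 + 265345) = 874903/55300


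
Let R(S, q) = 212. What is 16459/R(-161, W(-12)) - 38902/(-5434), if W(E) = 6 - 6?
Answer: 48842715/576004 ≈ 84.796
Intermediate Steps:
W(E) = 0
16459/R(-161, W(-12)) - 38902/(-5434) = 16459/212 - 38902/(-5434) = 16459*(1/212) - 38902*(-1/5434) = 16459/212 + 19451/2717 = 48842715/576004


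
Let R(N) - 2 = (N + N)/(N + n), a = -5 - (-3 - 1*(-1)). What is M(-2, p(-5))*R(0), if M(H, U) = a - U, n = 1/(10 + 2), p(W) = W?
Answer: 4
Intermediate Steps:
a = -3 (a = -5 - (-3 + 1) = -5 - 1*(-2) = -5 + 2 = -3)
n = 1/12 ≈ 0.083333
M(H, U) = -3 - U
R(N) = 2 + 2*N/(1/12 + N) (R(N) = 2 + (N + N)/(N + 1/12) = 2 + (2*N)/(1/12 + N) = 2 + 2*N/(1/12 + N))
M(-2, p(-5))*R(0) = (-3 - 1*(-5))*(2*(1 + 24*0)/(1 + 12*0)) = (-3 + 5)*(2*(1 + 0)/(1 + 0)) = 2*(2*1/1) = 2*(2*1*1) = 2*2 = 4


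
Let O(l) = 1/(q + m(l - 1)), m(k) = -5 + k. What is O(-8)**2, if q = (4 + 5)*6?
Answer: 1/1600 ≈ 0.00062500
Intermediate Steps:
q = 54 (q = 9*6 = 54)
O(l) = 1/(48 + l) (O(l) = 1/(54 + (-5 + (l - 1))) = 1/(54 + (-5 + (-1 + l))) = 1/(54 + (-6 + l)) = 1/(48 + l))
O(-8)**2 = (1/(48 - 8))**2 = (1/40)**2 = 1/1600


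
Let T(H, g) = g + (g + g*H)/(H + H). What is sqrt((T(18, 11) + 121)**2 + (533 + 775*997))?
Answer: sqrt(1026689089)/36 ≈ 890.06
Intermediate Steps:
T(H, g) = g + (g + H*g)/(2*H) (T(H, g) = g + (g + H*g)/((2*H)) = g + (g + H*g)*(1/(2*H)) = g + (g + H*g)/(2*H))
sqrt((T(18, 11) + 121)**2 + (533 + 775*997)) = sqrt(((1/2)*11*(1 + 3*18)/18 + 121)**2 + (533 + 775*997)) = sqrt(((1/2)*11*(1/18)*(1 + 54) + 121)**2 + (533 + 772675)) = sqrt(((1/2)*11*(1/18)*55 + 121)**2 + 773208) = sqrt((605/36 + 121)**2 + 773208) = sqrt((4961/36)**2 + 773208) = sqrt(24611521/1296 + 773208) = sqrt(1026689089/1296) = sqrt(1026689089)/36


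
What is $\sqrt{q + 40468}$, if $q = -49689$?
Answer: $i \sqrt{9221} \approx 96.026 i$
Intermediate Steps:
$\sqrt{q + 40468} = \sqrt{-49689 + 40468} = \sqrt{-9221} = i \sqrt{9221}$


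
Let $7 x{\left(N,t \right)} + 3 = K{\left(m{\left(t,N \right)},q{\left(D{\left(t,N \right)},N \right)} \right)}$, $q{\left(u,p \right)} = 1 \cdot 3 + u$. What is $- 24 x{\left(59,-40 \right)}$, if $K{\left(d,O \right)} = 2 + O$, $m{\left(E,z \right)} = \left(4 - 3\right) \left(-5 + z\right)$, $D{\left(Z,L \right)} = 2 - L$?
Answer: $\frac{1320}{7} \approx 188.57$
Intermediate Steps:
$q{\left(u,p \right)} = 3 + u$
$m{\left(E,z \right)} = -5 + z$ ($m{\left(E,z \right)} = 1 \left(-5 + z\right) = -5 + z$)
$x{\left(N,t \right)} = \frac{4}{7} - \frac{N}{7}$ ($x{\left(N,t \right)} = - \frac{3}{7} + \frac{2 + \left(3 - \left(-2 + N\right)\right)}{7} = - \frac{3}{7} + \frac{2 - \left(-5 + N\right)}{7} = - \frac{3}{7} + \frac{7 - N}{7} = - \frac{3}{7} - \left(-1 + \frac{N}{7}\right) = \frac{4}{7} - \frac{N}{7}$)
$- 24 x{\left(59,-40 \right)} = - 24 \left(\frac{4}{7} - \frac{59}{7}\right) = \left(-24\right) \left(- \frac{55}{7}\right) = \frac{1320}{7}$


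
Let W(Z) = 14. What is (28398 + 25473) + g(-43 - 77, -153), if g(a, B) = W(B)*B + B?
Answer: 51576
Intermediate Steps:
g(a, B) = 15*B (g(a, B) = 14*B + B = 15*B)
(28398 + 25473) + g(-43 - 77, -153) = (28398 + 25473) + 15*(-153) = 53871 - 2295 = 51576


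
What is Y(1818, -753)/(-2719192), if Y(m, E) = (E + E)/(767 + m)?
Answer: 753/3514555660 ≈ 2.1425e-7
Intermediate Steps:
Y(m, E) = 2*E/(767 + m) (Y(m, E) = (2*E)/(767 + m) = 2*E/(767 + m))
Y(1818, -753)/(-2719192) = (2*(-753)/(767 + 1818))/(-2719192) = (2*(-753)/2585)*(-1/2719192) = (2*(-753)*(1/2585))*(-1/2719192) = -1506/2585*(-1/2719192) = 753/3514555660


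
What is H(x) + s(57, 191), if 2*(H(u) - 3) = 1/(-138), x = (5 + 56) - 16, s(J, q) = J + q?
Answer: 69275/276 ≈ 251.00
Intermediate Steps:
x = 45 (x = 61 - 16 = 45)
H(u) = 827/276 (H(u) = 3 + (½)/(-138) = 3 + (½)*(-1/138) = 3 - 1/276 = 827/276)
H(x) + s(57, 191) = 827/276 + (57 + 191) = 827/276 + 248 = 69275/276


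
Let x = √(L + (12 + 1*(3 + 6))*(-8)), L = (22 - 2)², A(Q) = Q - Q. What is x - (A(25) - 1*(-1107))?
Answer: -1107 + 2*√58 ≈ -1091.8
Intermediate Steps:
A(Q) = 0
L = 400 (L = 20² = 400)
x = 2*√58 (x = √(400 + (12 + 1*(3 + 6))*(-8)) = √(400 + (12 + 1*9)*(-8)) = √(400 + (12 + 9)*(-8)) = √(400 + 21*(-8)) = √(400 - 168) = √232 = 2*√58 ≈ 15.232)
x - (A(25) - 1*(-1107)) = 2*√58 - (0 - 1*(-1107)) = 2*√58 - (0 + 1107) = 2*√58 - 1*1107 = 2*√58 - 1107 = -1107 + 2*√58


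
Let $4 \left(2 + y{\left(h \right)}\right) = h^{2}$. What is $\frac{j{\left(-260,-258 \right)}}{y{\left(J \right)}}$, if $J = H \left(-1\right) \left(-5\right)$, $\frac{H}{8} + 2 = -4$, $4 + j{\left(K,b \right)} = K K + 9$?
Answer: $\frac{67605}{14398} \approx 4.6954$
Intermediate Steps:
$j{\left(K,b \right)} = 5 + K^{2}$ ($j{\left(K,b \right)} = -4 + \left(K K + 9\right) = -4 + \left(K^{2} + 9\right) = -4 + \left(9 + K^{2}\right) = 5 + K^{2}$)
$H = -48$ ($H = -16 + 8 \left(-4\right) = -16 - 32 = -48$)
$J = -240$ ($J = \left(-48\right) \left(-1\right) \left(-5\right) = 48 \left(-5\right) = -240$)
$y{\left(h \right)} = -2 + \frac{h^{2}}{4}$
$\frac{j{\left(-260,-258 \right)}}{y{\left(J \right)}} = \frac{5 + \left(-260\right)^{2}}{-2 + \frac{\left(-240\right)^{2}}{4}} = \frac{5 + 67600}{-2 + \frac{1}{4} \cdot 57600} = \frac{67605}{-2 + 14400} = \frac{67605}{14398}$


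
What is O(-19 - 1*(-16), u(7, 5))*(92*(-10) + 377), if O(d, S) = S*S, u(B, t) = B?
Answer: -26607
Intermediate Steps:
O(d, S) = S²
O(-19 - 1*(-16), u(7, 5))*(92*(-10) + 377) = 7²*(92*(-10) + 377) = 49*(-920 + 377) = 49*(-543) = -26607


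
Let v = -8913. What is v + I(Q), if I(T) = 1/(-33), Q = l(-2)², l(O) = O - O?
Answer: -294130/33 ≈ -8913.0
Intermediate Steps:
l(O) = 0
Q = 0 (Q = 0² = 0)
I(T) = -1/33
v + I(Q) = -8913 - 1/33 = -294130/33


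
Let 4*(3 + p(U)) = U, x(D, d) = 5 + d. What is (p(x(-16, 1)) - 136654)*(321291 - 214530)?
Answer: -29178955671/2 ≈ -1.4589e+10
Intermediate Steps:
p(U) = -3 + U/4
(p(x(-16, 1)) - 136654)*(321291 - 214530) = ((-3 + (5 + 1)/4) - 136654)*(321291 - 214530) = ((-3 + (¼)*6) - 136654)*106761 = ((-3 + 3/2) - 136654)*106761 = (-3/2 - 136654)*106761 = -273311/2*106761 = -29178955671/2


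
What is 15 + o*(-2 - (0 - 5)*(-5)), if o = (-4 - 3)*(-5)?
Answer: -930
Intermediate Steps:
o = 35 (o = -7*(-5) = 35)
15 + o*(-2 - (0 - 5)*(-5)) = 15 + 35*(-2 - (0 - 5)*(-5)) = 15 + 35*(-2 - (-5)*(-5)) = 15 + 35*(-2 - 1*25) = 15 + 35*(-2 - 25) = 15 + 35*(-27) = 15 - 945 = -930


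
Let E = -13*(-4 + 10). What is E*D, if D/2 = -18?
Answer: 2808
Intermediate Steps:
E = -78 (E = -13*6 = -78)
D = -36 (D = 2*(-18) = -36)
E*D = -78*(-36) = 2808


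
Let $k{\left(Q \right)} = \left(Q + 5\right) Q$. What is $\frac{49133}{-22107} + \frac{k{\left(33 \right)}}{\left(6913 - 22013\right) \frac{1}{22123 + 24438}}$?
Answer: $- \frac{645757119079}{166907850} \approx -3868.9$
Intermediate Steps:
$k{\left(Q \right)} = Q \left(5 + Q\right)$ ($k{\left(Q \right)} = \left(5 + Q\right) Q = Q \left(5 + Q\right)$)
$\frac{49133}{-22107} + \frac{k{\left(33 \right)}}{\left(6913 - 22013\right) \frac{1}{22123 + 24438}} = \frac{49133}{-22107} + \frac{33 \left(5 + 33\right)}{\left(6913 - 22013\right) \frac{1}{22123 + 24438}} = 49133 \left(- \frac{1}{22107}\right) + \frac{33 \cdot 38}{\left(-15100\right) \frac{1}{46561}} = - \frac{49133}{22107} + \frac{1254}{\left(-15100\right) \frac{1}{46561}} = - \frac{49133}{22107} + \frac{1254}{- \frac{15100}{46561}} = - \frac{49133}{22107} + 1254 \left(- \frac{46561}{15100}\right) = - \frac{49133}{22107} - \frac{29193747}{7550} = - \frac{645757119079}{166907850}$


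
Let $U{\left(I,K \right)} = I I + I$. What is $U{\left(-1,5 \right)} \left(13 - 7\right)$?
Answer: $0$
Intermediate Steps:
$U{\left(I,K \right)} = I + I^{2}$ ($U{\left(I,K \right)} = I^{2} + I = I + I^{2}$)
$U{\left(-1,5 \right)} \left(13 - 7\right) = - (1 - 1) \left(13 - 7\right) = \left(-1\right) 0 \cdot 6 = 0 \cdot 6 = 0$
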